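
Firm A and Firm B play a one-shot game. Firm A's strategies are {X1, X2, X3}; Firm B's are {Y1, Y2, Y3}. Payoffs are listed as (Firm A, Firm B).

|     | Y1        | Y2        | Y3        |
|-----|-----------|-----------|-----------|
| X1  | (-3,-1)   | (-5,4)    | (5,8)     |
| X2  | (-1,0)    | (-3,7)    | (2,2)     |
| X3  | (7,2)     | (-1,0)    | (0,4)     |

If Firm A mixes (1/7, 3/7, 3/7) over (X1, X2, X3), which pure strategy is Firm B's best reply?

Firm B's best reply maximizes expected payoff against the mix.
Y1: (1/7)·(-1) + (3/7)·0 + (3/7)·2 = 5/7
Y2: (1/7)·4 + (3/7)·7 + (3/7)·0 = 25/7
Y3: (1/7)·8 + (3/7)·2 + (3/7)·4 = 26/7
Highest expected payoff is 26/7, from Y3.

Y3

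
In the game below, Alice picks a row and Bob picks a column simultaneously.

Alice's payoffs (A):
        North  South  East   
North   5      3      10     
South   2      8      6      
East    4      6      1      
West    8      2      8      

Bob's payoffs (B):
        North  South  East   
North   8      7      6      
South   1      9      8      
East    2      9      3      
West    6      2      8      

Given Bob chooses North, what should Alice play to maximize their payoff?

With Bob fixed at North, Alice's payoffs are: North → 5, South → 2, East → 4, West → 8.
The maximum is 8, achieved by West.

West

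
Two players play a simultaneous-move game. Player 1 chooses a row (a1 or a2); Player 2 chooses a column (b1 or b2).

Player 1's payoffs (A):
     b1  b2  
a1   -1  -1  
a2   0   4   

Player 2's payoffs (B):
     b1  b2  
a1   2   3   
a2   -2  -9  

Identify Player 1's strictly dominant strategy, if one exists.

A strategy is strictly dominant if it gives Player 1 a strictly higher payoff than every other strategy, against every choice by the opponent.
a2 strictly dominates: vs b1: 0 > -1; vs b2: 4 > -1.

a2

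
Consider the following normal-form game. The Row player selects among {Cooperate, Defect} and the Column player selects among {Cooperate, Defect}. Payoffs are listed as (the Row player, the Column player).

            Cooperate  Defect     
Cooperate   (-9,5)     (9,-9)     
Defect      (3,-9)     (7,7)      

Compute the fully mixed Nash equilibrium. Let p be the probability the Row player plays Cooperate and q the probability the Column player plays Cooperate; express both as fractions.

p = 8/15, q = 1/7

In a mixed NE each player is indifferent between their pure strategies, so the opponent's mix sets the indifference.
The Column player indifferent between Cooperate and Defect: p·5 + (1−p)·(-9) = p·(-9) + (1−p)·7 ⟹ (-9) + 14p = 7 + (-16)p ⟹ p = 8/15.
The Row player indifferent between Cooperate and Defect: q·(-9) + (1−q)·9 = q·3 + (1−q)·7 ⟹ 9 + (-18)q = 7 + (-4)q ⟹ q = 1/7.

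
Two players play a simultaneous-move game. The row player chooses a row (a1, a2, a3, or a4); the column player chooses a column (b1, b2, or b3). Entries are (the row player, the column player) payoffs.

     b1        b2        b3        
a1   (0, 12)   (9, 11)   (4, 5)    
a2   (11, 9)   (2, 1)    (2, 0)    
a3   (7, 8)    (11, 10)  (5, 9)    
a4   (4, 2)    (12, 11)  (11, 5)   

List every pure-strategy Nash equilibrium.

(a2, b1) and (a4, b2)

Check mutual best responses: a cell is a NE iff neither player can gain by unilaterally deviating.
The row player's best responses — vs b1: a2 (payoff 11); vs b2: a4 (payoff 12); vs b3: a4 (payoff 11).
The column player's best responses — vs a1: b1 (payoff 12); vs a2: b1 (payoff 9); vs a3: b2 (payoff 10); vs a4: b2 (payoff 11).
Mutual best responses occur at (a2, b1) and (a4, b2); at each, neither player gains by switching.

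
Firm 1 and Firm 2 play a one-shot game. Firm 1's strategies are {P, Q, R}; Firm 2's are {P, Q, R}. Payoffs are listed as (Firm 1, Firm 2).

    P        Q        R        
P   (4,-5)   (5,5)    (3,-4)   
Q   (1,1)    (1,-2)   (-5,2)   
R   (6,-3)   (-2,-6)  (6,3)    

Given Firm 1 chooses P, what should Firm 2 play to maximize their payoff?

With Firm 1 fixed at P, Firm 2's payoffs are: P → -5, Q → 5, R → -4.
The maximum is 5, achieved by Q.

Q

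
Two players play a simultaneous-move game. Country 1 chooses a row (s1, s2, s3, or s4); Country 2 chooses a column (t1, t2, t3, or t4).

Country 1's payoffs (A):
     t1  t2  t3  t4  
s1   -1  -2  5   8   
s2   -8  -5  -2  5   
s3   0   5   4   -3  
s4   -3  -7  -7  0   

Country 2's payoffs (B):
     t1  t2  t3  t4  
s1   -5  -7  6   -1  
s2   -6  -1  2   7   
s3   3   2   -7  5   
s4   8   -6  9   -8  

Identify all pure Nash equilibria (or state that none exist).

Check mutual best responses: a cell is a NE iff neither player can gain by unilaterally deviating.
Country 1's best responses — vs t1: s3 (payoff 0); vs t2: s3 (payoff 5); vs t3: s1 (payoff 5); vs t4: s1 (payoff 8).
Country 2's best responses — vs s1: t3 (payoff 6); vs s2: t4 (payoff 7); vs s3: t4 (payoff 5); vs s4: t3 (payoff 9).
The only mutual best response is (s1, t3); neither player gains by switching there.

(s1, t3)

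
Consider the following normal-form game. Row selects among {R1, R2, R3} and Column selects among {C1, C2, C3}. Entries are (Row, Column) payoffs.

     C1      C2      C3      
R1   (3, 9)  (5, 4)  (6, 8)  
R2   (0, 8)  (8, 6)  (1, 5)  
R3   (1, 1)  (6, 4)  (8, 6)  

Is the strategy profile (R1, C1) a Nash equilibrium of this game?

Yes

Holding Column at C1: Row gets 3 from R1, versus 0 from R2, 1 from R3. No profitable deviation for Row.
Holding Row at R1: Column gets 9 from C1, versus 4 from C2, 8 from C3. No profitable deviation for Column either.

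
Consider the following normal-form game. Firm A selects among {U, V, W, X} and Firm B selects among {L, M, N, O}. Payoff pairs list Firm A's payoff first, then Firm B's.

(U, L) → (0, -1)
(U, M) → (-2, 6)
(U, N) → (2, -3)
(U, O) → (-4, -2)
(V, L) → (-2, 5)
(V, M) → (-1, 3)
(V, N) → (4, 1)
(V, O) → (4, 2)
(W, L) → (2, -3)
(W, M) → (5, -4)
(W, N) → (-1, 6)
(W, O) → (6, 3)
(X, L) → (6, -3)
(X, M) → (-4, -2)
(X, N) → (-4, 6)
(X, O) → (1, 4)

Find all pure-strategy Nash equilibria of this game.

A profile is a Nash equilibrium when each player is best-responding to the other.
Firm A's best responses — vs L: X (payoff 6); vs M: W (payoff 5); vs N: V (payoff 4); vs O: W (payoff 6).
Firm B's best responses — vs U: M (payoff 6); vs V: L (payoff 5); vs W: N (payoff 6); vs X: N (payoff 6).
No cell has both players best-responding. For instance, Firm A's best reply to O is W, but against W Firm B prefers N over O.

None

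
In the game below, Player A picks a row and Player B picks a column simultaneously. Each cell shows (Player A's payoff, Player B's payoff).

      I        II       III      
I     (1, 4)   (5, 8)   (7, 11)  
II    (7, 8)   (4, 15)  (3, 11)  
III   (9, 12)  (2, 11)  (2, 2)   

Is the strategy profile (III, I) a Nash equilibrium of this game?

Holding Player B at I: Player A gets 9 from III, versus 1 from I, 7 from II. No profitable deviation for Player A.
Holding Player A at III: Player B gets 12 from I, versus 11 from II, 2 from III. No profitable deviation for Player B either.

Yes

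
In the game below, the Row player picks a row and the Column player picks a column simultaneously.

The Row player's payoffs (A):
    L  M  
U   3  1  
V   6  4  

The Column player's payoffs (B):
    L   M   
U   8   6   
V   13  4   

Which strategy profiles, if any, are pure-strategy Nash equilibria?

Check mutual best responses: a cell is a NE iff neither player can gain by unilaterally deviating.
The Row player's best responses — vs L: V (payoff 6); vs M: V (payoff 4).
The Column player's best responses — vs U: L (payoff 8); vs V: L (payoff 13).
The only mutual best response is (V, L); neither player gains by switching there.

(V, L)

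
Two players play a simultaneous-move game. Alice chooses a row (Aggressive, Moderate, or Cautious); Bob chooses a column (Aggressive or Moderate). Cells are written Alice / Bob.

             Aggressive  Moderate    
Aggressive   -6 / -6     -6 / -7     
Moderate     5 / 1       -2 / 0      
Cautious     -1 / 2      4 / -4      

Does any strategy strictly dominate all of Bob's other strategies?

Aggressive

Check whether one of Bob's strategies beats all alternatives regardless of what the opponent does.
Aggressive strictly dominates: vs Aggressive: -6 > -7; vs Moderate: 1 > 0; vs Cautious: 2 > -4.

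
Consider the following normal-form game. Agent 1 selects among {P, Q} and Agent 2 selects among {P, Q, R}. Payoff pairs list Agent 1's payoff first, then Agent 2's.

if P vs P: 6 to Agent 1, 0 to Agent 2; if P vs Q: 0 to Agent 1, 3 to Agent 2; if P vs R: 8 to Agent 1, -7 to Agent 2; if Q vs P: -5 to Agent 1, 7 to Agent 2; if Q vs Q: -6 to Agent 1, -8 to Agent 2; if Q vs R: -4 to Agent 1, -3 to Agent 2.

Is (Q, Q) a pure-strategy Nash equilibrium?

No

Holding Agent 2 at Q: Agent 1 gets -6 from Q but could get 0 by switching to P. Agent 1 has a profitable deviation.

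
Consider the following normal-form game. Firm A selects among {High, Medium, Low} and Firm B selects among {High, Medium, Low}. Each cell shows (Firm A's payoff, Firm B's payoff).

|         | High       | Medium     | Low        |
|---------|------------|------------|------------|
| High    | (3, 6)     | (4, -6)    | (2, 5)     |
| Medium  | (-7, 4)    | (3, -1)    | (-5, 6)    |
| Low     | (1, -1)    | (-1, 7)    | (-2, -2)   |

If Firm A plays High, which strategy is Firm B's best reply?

With Firm A fixed at High, Firm B's payoffs are: High → 6, Medium → -6, Low → 5.
The maximum is 6, achieved by High.

High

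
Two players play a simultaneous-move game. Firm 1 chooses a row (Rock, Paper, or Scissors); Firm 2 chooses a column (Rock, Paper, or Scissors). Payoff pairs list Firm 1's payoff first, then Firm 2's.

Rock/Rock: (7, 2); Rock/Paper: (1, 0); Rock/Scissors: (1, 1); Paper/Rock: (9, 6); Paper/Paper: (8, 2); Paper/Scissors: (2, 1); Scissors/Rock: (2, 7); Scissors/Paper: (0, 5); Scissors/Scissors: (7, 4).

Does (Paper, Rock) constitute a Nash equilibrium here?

Holding Firm 2 at Rock: Firm 1 gets 9 from Paper, versus 7 from Rock, 2 from Scissors. No profitable deviation for Firm 1.
Holding Firm 1 at Paper: Firm 2 gets 6 from Rock, versus 2 from Paper, 1 from Scissors. No profitable deviation for Firm 2 either.

Yes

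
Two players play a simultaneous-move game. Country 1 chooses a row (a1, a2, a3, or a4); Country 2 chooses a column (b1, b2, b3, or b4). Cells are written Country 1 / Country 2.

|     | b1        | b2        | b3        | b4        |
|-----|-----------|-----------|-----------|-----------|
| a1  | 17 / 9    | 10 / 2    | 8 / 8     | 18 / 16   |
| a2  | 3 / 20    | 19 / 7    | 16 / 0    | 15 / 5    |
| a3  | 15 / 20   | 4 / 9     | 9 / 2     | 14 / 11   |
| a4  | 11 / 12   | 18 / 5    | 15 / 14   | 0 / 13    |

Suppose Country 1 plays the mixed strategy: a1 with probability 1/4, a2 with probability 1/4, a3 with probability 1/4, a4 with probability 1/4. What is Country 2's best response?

b1

Country 2's best reply maximizes expected payoff against the mix.
b1: (1/4)·9 + (1/4)·20 + (1/4)·20 + (1/4)·12 = 61/4
b2: (1/4)·2 + (1/4)·7 + (1/4)·9 + (1/4)·5 = 23/4
b3: (1/4)·8 + (1/4)·0 + (1/4)·2 + (1/4)·14 = 6
b4: (1/4)·16 + (1/4)·5 + (1/4)·11 + (1/4)·13 = 45/4
Highest expected payoff is 61/4, from b1.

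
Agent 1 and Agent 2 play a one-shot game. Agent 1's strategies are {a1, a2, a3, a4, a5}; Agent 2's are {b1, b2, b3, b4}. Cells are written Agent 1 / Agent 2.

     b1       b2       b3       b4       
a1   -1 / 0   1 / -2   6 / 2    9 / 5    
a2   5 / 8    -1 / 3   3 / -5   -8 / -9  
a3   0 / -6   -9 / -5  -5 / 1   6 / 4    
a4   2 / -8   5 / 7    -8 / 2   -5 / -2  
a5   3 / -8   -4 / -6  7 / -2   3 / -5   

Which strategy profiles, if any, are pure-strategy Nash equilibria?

(a1, b4), (a2, b1), (a4, b2), and (a5, b3)

Find each player's best response to every opponent strategy; NE are the intersections.
Agent 1's best responses — vs b1: a2 (payoff 5); vs b2: a4 (payoff 5); vs b3: a5 (payoff 7); vs b4: a1 (payoff 9).
Agent 2's best responses — vs a1: b4 (payoff 5); vs a2: b1 (payoff 8); vs a3: b4 (payoff 4); vs a4: b2 (payoff 7); vs a5: b3 (payoff -2).
Mutual best responses occur at (a1, b4), (a2, b1), (a4, b2), and (a5, b3); at each, neither player gains by switching.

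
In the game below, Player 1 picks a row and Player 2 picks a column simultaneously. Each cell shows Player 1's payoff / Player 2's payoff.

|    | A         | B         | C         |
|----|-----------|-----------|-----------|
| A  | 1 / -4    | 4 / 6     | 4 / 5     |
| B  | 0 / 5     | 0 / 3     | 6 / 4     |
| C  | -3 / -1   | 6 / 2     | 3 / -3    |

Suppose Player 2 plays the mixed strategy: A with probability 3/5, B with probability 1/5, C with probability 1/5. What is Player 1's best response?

A

Player 1's best reply maximizes expected payoff against the mix.
A: (3/5)·1 + (1/5)·4 + (1/5)·4 = 11/5
B: (3/5)·0 + (1/5)·0 + (1/5)·6 = 6/5
C: (3/5)·(-3) + (1/5)·6 + (1/5)·3 = 0
Highest expected payoff is 11/5, from A.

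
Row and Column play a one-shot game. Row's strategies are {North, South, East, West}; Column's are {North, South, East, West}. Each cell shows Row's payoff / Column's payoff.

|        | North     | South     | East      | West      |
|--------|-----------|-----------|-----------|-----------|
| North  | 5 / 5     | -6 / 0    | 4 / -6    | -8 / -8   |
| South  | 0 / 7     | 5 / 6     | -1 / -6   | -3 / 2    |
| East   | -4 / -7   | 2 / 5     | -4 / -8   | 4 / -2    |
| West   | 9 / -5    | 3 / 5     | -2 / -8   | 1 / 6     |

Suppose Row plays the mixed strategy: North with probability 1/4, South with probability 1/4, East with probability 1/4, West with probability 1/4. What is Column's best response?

Compute Column's expected payoff from each pure strategy against the given mix.
North: (1/4)·5 + (1/4)·7 + (1/4)·(-7) + (1/4)·(-5) = 0
South: (1/4)·0 + (1/4)·6 + (1/4)·5 + (1/4)·5 = 4
East: (1/4)·(-6) + (1/4)·(-6) + (1/4)·(-8) + (1/4)·(-8) = -7
West: (1/4)·(-8) + (1/4)·2 + (1/4)·(-2) + (1/4)·6 = -1/2
Highest expected payoff is 4, from South.

South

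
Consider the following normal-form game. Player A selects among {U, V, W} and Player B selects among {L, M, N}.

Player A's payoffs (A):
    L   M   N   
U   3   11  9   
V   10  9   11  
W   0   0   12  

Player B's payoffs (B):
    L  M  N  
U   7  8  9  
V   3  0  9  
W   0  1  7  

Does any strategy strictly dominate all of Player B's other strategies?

N

Check whether one of Player B's strategies beats all alternatives regardless of what the opponent does.
N strictly dominates: vs U: 9 > each of {7, 8}; vs V: 9 > each of {3, 0}; vs W: 7 > each of {0, 1}.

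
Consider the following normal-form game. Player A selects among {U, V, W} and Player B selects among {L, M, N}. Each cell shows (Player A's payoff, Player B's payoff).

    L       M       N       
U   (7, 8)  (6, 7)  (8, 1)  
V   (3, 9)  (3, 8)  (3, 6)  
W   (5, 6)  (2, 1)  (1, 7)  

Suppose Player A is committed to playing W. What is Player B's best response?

N

With Player A fixed at W, Player B's payoffs are: L → 6, M → 1, N → 7.
The maximum is 7, achieved by N.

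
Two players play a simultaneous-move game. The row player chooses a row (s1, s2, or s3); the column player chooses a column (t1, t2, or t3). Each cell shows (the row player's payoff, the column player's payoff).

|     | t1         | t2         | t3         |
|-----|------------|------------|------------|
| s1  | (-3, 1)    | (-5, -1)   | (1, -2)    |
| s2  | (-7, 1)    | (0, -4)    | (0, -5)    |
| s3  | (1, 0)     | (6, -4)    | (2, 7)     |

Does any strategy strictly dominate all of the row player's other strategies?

s3

A strategy is strictly dominant if it gives the row player a strictly higher payoff than every other strategy, against every choice by the opponent.
s3 strictly dominates: vs t1: 1 > each of {-3, -7}; vs t2: 6 > each of {-5, 0}; vs t3: 2 > each of {1, 0}.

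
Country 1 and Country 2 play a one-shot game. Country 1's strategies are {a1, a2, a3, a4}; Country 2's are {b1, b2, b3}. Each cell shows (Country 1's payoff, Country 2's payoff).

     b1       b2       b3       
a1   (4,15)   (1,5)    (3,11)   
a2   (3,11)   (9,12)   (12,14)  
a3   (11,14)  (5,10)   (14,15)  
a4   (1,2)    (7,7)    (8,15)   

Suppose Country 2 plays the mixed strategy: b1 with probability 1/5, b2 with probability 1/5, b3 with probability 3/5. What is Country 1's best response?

a3

Compute Country 1's expected payoff from each pure strategy against the given mix.
a1: (1/5)·4 + (1/5)·1 + (3/5)·3 = 14/5
a2: (1/5)·3 + (1/5)·9 + (3/5)·12 = 48/5
a3: (1/5)·11 + (1/5)·5 + (3/5)·14 = 58/5
a4: (1/5)·1 + (1/5)·7 + (3/5)·8 = 32/5
Highest expected payoff is 58/5, from a3.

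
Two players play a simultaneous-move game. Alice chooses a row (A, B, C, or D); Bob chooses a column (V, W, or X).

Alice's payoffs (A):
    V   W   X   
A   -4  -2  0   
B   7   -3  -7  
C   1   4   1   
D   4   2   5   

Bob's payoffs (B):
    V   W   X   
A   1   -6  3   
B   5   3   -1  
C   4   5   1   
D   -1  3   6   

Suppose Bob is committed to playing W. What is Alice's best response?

With Bob fixed at W, Alice's payoffs are: A → -2, B → -3, C → 4, D → 2.
The maximum is 4, achieved by C.

C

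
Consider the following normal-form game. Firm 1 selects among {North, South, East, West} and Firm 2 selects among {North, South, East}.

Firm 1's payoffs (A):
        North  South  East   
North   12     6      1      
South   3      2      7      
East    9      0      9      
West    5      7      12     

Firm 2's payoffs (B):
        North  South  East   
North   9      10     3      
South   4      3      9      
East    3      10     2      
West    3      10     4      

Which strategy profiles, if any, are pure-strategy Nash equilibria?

Find each player's best response to every opponent strategy; NE are the intersections.
Firm 1's best responses — vs North: North (payoff 12); vs South: West (payoff 7); vs East: West (payoff 12).
Firm 2's best responses — vs North: South (payoff 10); vs South: East (payoff 9); vs East: South (payoff 10); vs West: South (payoff 10).
The only mutual best response is (West, South); neither player gains by switching there.

(West, South)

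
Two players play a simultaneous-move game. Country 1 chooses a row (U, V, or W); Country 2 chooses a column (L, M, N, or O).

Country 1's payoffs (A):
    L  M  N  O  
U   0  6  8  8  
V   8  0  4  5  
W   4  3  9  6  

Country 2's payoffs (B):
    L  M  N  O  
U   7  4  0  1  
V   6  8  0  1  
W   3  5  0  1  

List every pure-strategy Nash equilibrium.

There is no pure-strategy Nash equilibrium

A profile is a Nash equilibrium when each player is best-responding to the other.
Country 1's best responses — vs L: V (payoff 8); vs M: U (payoff 6); vs N: W (payoff 9); vs O: U (payoff 8).
Country 2's best responses — vs U: L (payoff 7); vs V: M (payoff 8); vs W: M (payoff 5).
No cell has both players best-responding. For instance, Country 1's best reply to M is U, but against U Country 2 prefers L over M.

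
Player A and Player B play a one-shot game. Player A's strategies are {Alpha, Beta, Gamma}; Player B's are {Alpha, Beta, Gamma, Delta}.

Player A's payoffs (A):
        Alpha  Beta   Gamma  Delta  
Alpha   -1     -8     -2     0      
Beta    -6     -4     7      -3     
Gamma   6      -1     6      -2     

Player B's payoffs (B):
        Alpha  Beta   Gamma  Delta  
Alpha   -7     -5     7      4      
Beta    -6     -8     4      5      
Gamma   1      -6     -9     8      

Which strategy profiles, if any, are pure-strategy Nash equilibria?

None

Check mutual best responses: a cell is a NE iff neither player can gain by unilaterally deviating.
Player A's best responses — vs Alpha: Gamma (payoff 6); vs Beta: Gamma (payoff -1); vs Gamma: Beta (payoff 7); vs Delta: Alpha (payoff 0).
Player B's best responses — vs Alpha: Gamma (payoff 7); vs Beta: Delta (payoff 5); vs Gamma: Delta (payoff 8).
No cell has both players best-responding. For instance, Player A's best reply to Delta is Alpha, but against Alpha Player B prefers Gamma over Delta.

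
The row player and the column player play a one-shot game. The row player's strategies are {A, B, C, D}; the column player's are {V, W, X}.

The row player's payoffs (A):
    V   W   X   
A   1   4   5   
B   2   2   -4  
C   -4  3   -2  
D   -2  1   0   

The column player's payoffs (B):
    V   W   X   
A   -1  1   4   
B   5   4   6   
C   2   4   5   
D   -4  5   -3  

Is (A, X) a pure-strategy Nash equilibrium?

Holding the column player at X: the row player gets 5 from A, versus -4 from B, -2 from C, 0 from D. No profitable deviation for the row player.
Holding the row player at A: the column player gets 4 from X, versus -1 from V, 1 from W. No profitable deviation for the column player either.

Yes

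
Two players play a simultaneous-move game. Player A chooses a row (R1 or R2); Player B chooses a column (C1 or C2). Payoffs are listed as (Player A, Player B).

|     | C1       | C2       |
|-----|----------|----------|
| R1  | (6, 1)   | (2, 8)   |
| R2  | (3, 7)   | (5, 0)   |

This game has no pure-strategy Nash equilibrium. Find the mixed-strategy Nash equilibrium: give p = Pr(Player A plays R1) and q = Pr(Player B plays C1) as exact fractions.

p = 1/2, q = 1/2

In a mixed NE each player is indifferent between their pure strategies, so the opponent's mix sets the indifference.
Player B indifferent between C1 and C2: p·1 + (1−p)·7 = p·8 + (1−p)·0 ⟹ 7 + (-6)p = 0 + 8p ⟹ p = 1/2.
Player A indifferent between R1 and R2: q·6 + (1−q)·2 = q·3 + (1−q)·5 ⟹ 2 + 4q = 5 + (-2)q ⟹ q = 1/2.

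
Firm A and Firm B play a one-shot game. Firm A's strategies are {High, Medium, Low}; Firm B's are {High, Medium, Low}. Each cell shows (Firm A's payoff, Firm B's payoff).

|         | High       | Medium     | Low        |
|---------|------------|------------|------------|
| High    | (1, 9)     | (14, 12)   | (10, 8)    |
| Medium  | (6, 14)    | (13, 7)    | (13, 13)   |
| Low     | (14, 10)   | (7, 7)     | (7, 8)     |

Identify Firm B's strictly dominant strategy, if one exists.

Check whether one of Firm B's strategies beats all alternatives regardless of what the opponent does.
High is not dominant: against High, Medium gives 12 > 9.
Medium is not dominant: against Medium, High gives 14 > 7.
Low is not dominant: against High, High gives 9 > 8.
No single strategy is best against every opponent action.

No strictly dominant strategy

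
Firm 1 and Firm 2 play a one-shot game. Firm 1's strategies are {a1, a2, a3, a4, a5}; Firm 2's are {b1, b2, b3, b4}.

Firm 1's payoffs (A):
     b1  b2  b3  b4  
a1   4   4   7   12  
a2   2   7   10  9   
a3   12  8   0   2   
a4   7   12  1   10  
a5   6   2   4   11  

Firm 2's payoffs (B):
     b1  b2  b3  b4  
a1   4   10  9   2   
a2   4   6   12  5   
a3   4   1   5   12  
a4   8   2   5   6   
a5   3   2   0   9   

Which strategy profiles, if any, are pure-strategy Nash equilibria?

A profile is a Nash equilibrium when each player is best-responding to the other.
Firm 1's best responses — vs b1: a3 (payoff 12); vs b2: a4 (payoff 12); vs b3: a2 (payoff 10); vs b4: a1 (payoff 12).
Firm 2's best responses — vs a1: b2 (payoff 10); vs a2: b3 (payoff 12); vs a3: b4 (payoff 12); vs a4: b1 (payoff 8); vs a5: b4 (payoff 9).
The only mutual best response is (a2, b3); neither player gains by switching there.

(a2, b3)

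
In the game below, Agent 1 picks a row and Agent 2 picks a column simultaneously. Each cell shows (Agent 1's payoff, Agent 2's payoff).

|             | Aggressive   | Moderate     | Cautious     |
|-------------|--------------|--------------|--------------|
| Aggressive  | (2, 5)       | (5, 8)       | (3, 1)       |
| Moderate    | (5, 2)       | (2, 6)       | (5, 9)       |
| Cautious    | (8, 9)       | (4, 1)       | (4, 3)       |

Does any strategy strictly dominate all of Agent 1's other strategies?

No strictly dominant strategy

A strategy is strictly dominant if it gives Agent 1 a strictly higher payoff than every other strategy, against every choice by the opponent.
Aggressive is not dominant: against Aggressive, Moderate gives 5 > 2.
Moderate is not dominant: against Aggressive, Cautious gives 8 > 5.
Cautious is not dominant: against Moderate, Aggressive gives 5 > 4.
No single strategy is best against every opponent action.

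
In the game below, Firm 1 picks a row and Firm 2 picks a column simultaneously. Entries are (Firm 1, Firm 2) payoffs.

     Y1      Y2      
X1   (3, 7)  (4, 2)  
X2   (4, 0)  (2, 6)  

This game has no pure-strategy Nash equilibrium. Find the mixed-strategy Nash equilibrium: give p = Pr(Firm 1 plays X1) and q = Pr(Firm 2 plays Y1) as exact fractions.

p = 6/11, q = 2/3

Each player's mixing probability is pinned down by making the *other* player indifferent.
Firm 2 indifferent between Y1 and Y2: p·7 + (1−p)·0 = p·2 + (1−p)·6 ⟹ 0 + 7p = 6 + (-4)p ⟹ p = 6/11.
Firm 1 indifferent between X1 and X2: q·3 + (1−q)·4 = q·4 + (1−q)·2 ⟹ 4 + (-1)q = 2 + 2q ⟹ q = 2/3.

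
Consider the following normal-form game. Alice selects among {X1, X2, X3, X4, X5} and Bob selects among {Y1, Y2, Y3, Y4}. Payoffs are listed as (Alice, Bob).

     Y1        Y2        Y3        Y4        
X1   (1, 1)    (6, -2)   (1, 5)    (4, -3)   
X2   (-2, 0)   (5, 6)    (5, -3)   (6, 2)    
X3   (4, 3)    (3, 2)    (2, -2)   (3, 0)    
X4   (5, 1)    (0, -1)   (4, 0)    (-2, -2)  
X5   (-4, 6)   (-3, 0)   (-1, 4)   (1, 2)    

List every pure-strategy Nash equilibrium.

Check mutual best responses: a cell is a NE iff neither player can gain by unilaterally deviating.
Alice's best responses — vs Y1: X4 (payoff 5); vs Y2: X1 (payoff 6); vs Y3: X2 (payoff 5); vs Y4: X2 (payoff 6).
Bob's best responses — vs X1: Y3 (payoff 5); vs X2: Y2 (payoff 6); vs X3: Y1 (payoff 3); vs X4: Y1 (payoff 1); vs X5: Y1 (payoff 6).
The only mutual best response is (X4, Y1); neither player gains by switching there.

(X4, Y1)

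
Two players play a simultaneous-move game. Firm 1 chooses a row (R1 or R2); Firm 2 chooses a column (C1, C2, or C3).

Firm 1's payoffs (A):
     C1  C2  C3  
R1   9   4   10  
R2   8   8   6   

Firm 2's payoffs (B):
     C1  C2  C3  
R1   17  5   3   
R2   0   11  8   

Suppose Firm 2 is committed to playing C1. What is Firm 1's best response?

R1

With Firm 2 fixed at C1, Firm 1's payoffs are: R1 → 9, R2 → 8.
The maximum is 9, achieved by R1.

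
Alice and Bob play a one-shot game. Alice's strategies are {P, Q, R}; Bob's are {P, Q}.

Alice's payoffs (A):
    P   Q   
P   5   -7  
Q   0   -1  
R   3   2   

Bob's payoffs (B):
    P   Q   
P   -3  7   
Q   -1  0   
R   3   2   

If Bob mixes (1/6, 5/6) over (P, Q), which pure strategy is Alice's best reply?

R

Compute Alice's expected payoff from each pure strategy against the given mix.
P: (1/6)·5 + (5/6)·(-7) = -5
Q: (1/6)·0 + (5/6)·(-1) = -5/6
R: (1/6)·3 + (5/6)·2 = 13/6
Highest expected payoff is 13/6, from R.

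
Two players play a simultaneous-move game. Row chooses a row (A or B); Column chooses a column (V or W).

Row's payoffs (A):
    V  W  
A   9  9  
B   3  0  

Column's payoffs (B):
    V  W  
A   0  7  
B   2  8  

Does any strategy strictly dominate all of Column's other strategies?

W

A strategy is strictly dominant if it gives Column a strictly higher payoff than every other strategy, against every choice by the opponent.
W strictly dominates: vs A: 7 > 0; vs B: 8 > 2.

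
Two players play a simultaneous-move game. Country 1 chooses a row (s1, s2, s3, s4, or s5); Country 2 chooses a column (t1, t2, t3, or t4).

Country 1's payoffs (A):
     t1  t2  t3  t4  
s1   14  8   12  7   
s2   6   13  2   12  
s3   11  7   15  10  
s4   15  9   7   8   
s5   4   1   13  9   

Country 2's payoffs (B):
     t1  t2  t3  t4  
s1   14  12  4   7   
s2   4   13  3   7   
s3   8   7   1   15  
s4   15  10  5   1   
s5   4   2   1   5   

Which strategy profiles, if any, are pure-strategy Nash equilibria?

A profile is a Nash equilibrium when each player is best-responding to the other.
Country 1's best responses — vs t1: s4 (payoff 15); vs t2: s2 (payoff 13); vs t3: s3 (payoff 15); vs t4: s2 (payoff 12).
Country 2's best responses — vs s1: t1 (payoff 14); vs s2: t2 (payoff 13); vs s3: t4 (payoff 15); vs s4: t1 (payoff 15); vs s5: t4 (payoff 5).
Mutual best responses occur at (s2, t2) and (s4, t1); at each, neither player gains by switching.

(s2, t2) and (s4, t1)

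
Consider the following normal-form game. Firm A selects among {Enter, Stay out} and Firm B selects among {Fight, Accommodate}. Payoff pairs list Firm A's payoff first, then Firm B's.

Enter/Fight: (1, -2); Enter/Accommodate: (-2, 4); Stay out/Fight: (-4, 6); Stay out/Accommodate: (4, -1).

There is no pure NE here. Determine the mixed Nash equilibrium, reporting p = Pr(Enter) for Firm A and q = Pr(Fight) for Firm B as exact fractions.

p = 7/13, q = 6/11

In a mixed NE each player is indifferent between their pure strategies, so the opponent's mix sets the indifference.
Firm B indifferent between Fight and Accommodate: p·(-2) + (1−p)·6 = p·4 + (1−p)·(-1) ⟹ 6 + (-8)p = (-1) + 5p ⟹ p = 7/13.
Firm A indifferent between Enter and Stay out: q·1 + (1−q)·(-2) = q·(-4) + (1−q)·4 ⟹ (-2) + 3q = 4 + (-8)q ⟹ q = 6/11.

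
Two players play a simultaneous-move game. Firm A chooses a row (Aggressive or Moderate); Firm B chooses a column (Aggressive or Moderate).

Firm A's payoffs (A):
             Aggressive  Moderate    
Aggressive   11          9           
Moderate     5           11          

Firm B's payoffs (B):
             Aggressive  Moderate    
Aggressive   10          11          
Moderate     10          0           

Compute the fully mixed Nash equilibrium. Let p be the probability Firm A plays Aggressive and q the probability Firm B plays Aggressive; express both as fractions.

In a mixed NE each player is indifferent between their pure strategies, so the opponent's mix sets the indifference.
Firm B indifferent between Aggressive and Moderate: p·10 + (1−p)·10 = p·11 + (1−p)·0 ⟹ 10 + 0p = 0 + 11p ⟹ p = 10/11.
Firm A indifferent between Aggressive and Moderate: q·11 + (1−q)·9 = q·5 + (1−q)·11 ⟹ 9 + 2q = 11 + (-6)q ⟹ q = 1/4.

p = 10/11, q = 1/4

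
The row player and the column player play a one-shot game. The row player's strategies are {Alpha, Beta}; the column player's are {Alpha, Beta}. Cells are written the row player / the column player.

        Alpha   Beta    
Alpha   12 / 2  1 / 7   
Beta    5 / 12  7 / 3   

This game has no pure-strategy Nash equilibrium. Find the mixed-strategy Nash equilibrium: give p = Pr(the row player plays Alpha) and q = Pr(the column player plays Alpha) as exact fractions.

p = 9/14, q = 6/13

Each player's mixing probability is pinned down by making the *other* player indifferent.
The column player indifferent between Alpha and Beta: p·2 + (1−p)·12 = p·7 + (1−p)·3 ⟹ 12 + (-10)p = 3 + 4p ⟹ p = 9/14.
The row player indifferent between Alpha and Beta: q·12 + (1−q)·1 = q·5 + (1−q)·7 ⟹ 1 + 11q = 7 + (-2)q ⟹ q = 6/13.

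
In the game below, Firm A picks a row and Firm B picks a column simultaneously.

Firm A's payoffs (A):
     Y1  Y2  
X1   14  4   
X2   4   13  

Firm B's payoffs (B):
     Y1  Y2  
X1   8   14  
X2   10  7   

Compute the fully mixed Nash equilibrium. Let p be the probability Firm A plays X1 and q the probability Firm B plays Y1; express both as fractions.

Each player's mixing probability is pinned down by making the *other* player indifferent.
Firm B indifferent between Y1 and Y2: p·8 + (1−p)·10 = p·14 + (1−p)·7 ⟹ 10 + (-2)p = 7 + 7p ⟹ p = 1/3.
Firm A indifferent between X1 and X2: q·14 + (1−q)·4 = q·4 + (1−q)·13 ⟹ 4 + 10q = 13 + (-9)q ⟹ q = 9/19.

p = 1/3, q = 9/19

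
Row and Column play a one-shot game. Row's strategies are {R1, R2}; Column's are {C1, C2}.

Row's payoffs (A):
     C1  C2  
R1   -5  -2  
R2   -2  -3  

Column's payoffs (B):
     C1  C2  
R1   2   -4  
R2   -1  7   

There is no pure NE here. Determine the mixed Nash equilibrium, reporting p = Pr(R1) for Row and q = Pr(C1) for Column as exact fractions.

Each player's mixing probability is pinned down by making the *other* player indifferent.
Column indifferent between C1 and C2: p·2 + (1−p)·(-1) = p·(-4) + (1−p)·7 ⟹ (-1) + 3p = 7 + (-11)p ⟹ p = 4/7.
Row indifferent between R1 and R2: q·(-5) + (1−q)·(-2) = q·(-2) + (1−q)·(-3) ⟹ (-2) + (-3)q = (-3) + 1q ⟹ q = 1/4.

p = 4/7, q = 1/4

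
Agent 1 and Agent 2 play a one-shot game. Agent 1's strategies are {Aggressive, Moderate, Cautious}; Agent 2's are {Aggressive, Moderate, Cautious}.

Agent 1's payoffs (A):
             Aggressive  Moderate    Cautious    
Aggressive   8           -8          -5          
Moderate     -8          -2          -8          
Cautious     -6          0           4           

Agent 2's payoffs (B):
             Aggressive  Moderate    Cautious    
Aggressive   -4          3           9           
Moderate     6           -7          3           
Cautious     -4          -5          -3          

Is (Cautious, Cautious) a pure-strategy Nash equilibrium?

Yes

Holding Agent 2 at Cautious: Agent 1 gets 4 from Cautious, versus -5 from Aggressive, -8 from Moderate. No profitable deviation for Agent 1.
Holding Agent 1 at Cautious: Agent 2 gets -3 from Cautious, versus -4 from Aggressive, -5 from Moderate. No profitable deviation for Agent 2 either.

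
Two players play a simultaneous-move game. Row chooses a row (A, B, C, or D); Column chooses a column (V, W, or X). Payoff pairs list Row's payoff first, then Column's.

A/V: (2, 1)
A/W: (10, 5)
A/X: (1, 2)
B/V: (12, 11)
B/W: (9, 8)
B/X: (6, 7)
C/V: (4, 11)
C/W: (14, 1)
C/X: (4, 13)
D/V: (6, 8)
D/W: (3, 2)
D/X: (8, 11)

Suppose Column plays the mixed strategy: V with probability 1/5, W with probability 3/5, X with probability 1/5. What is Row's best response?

C

Compute Row's expected payoff from each pure strategy against the given mix.
A: (1/5)·2 + (3/5)·10 + (1/5)·1 = 33/5
B: (1/5)·12 + (3/5)·9 + (1/5)·6 = 9
C: (1/5)·4 + (3/5)·14 + (1/5)·4 = 10
D: (1/5)·6 + (3/5)·3 + (1/5)·8 = 23/5
Highest expected payoff is 10, from C.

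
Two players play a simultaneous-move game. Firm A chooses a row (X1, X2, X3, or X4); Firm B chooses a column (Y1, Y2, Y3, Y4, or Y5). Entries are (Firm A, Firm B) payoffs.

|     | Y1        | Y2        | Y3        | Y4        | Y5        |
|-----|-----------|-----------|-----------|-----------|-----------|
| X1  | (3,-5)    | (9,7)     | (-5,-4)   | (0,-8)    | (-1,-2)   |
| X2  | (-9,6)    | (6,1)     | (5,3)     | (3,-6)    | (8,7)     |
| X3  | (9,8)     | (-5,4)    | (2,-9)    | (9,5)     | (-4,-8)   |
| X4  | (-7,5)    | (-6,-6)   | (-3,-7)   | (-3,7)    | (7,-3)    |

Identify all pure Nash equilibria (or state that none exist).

(X1, Y2), (X2, Y5), and (X3, Y1)

Find each player's best response to every opponent strategy; NE are the intersections.
Firm A's best responses — vs Y1: X3 (payoff 9); vs Y2: X1 (payoff 9); vs Y3: X2 (payoff 5); vs Y4: X3 (payoff 9); vs Y5: X2 (payoff 8).
Firm B's best responses — vs X1: Y2 (payoff 7); vs X2: Y5 (payoff 7); vs X3: Y1 (payoff 8); vs X4: Y4 (payoff 7).
Mutual best responses occur at (X1, Y2), (X2, Y5), and (X3, Y1); at each, neither player gains by switching.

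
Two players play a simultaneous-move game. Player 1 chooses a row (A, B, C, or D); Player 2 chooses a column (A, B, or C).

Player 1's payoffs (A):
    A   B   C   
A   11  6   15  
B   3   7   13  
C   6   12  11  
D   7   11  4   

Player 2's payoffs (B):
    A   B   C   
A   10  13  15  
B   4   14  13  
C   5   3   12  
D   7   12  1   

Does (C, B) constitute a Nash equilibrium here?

No

Holding Player 2 at B: Player 1 gets 12 from C, versus 6 from A, 7 from B, 11 from D. No profitable deviation for Player 1.
Holding Player 1 at C: Player 2 gets 3 from B but could get 12 by switching to C. Player 2 has a profitable deviation.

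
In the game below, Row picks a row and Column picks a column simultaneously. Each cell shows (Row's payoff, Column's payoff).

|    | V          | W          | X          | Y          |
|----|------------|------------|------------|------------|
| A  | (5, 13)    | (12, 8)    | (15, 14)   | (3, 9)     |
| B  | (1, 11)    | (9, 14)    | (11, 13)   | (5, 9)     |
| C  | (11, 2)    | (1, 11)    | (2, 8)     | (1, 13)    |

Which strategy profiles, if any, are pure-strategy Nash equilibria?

A profile is a Nash equilibrium when each player is best-responding to the other.
Row's best responses — vs V: C (payoff 11); vs W: A (payoff 12); vs X: A (payoff 15); vs Y: B (payoff 5).
Column's best responses — vs A: X (payoff 14); vs B: W (payoff 14); vs C: Y (payoff 13).
The only mutual best response is (A, X); neither player gains by switching there.

(A, X)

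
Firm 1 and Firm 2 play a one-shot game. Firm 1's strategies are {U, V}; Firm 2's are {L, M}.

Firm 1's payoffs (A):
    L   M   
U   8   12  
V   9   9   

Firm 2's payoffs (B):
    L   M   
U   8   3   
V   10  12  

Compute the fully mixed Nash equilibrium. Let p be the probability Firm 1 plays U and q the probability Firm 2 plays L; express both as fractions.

p = 2/7, q = 3/4

In a mixed NE each player is indifferent between their pure strategies, so the opponent's mix sets the indifference.
Firm 2 indifferent between L and M: p·8 + (1−p)·10 = p·3 + (1−p)·12 ⟹ 10 + (-2)p = 12 + (-9)p ⟹ p = 2/7.
Firm 1 indifferent between U and V: q·8 + (1−q)·12 = q·9 + (1−q)·9 ⟹ 12 + (-4)q = 9 + 0q ⟹ q = 3/4.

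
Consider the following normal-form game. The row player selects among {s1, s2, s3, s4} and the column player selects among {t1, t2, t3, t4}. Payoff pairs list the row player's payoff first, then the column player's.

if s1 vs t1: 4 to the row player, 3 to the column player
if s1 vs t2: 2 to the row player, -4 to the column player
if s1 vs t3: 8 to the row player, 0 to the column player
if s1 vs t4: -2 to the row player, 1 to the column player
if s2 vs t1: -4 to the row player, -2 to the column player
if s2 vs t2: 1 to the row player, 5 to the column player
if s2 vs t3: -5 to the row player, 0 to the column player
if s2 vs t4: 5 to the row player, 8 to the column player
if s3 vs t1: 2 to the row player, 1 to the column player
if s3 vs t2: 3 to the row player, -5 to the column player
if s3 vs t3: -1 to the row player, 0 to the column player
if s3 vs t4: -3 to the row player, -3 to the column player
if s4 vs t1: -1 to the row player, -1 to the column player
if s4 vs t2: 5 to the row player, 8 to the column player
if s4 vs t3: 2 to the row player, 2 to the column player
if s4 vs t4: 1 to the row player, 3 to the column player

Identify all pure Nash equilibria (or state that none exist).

(s1, t1), (s2, t4), and (s4, t2)

Check mutual best responses: a cell is a NE iff neither player can gain by unilaterally deviating.
The row player's best responses — vs t1: s1 (payoff 4); vs t2: s4 (payoff 5); vs t3: s1 (payoff 8); vs t4: s2 (payoff 5).
The column player's best responses — vs s1: t1 (payoff 3); vs s2: t4 (payoff 8); vs s3: t1 (payoff 1); vs s4: t2 (payoff 8).
Mutual best responses occur at (s1, t1), (s2, t4), and (s4, t2); at each, neither player gains by switching.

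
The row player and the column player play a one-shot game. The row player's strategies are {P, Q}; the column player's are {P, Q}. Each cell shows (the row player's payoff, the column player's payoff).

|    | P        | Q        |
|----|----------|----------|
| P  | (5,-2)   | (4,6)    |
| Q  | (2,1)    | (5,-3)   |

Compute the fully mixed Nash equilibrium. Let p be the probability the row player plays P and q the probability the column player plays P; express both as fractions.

p = 1/3, q = 1/4

Each player's mixing probability is pinned down by making the *other* player indifferent.
The column player indifferent between P and Q: p·(-2) + (1−p)·1 = p·6 + (1−p)·(-3) ⟹ 1 + (-3)p = (-3) + 9p ⟹ p = 1/3.
The row player indifferent between P and Q: q·5 + (1−q)·4 = q·2 + (1−q)·5 ⟹ 4 + 1q = 5 + (-3)q ⟹ q = 1/4.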